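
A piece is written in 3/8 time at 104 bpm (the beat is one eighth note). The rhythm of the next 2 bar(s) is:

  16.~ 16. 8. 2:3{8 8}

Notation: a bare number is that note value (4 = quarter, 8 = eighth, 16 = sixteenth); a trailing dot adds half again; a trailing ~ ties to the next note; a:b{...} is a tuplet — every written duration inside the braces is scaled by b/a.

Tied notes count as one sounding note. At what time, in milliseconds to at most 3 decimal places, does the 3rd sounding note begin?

1. 0.0ms @ 0 + 865.385ms (3/2)
2. 865.385ms @ 3/2 + 865.385ms (3/2)
3. 1730.769ms @ 3 + 865.385ms (3/2)
4. 2596.154ms @ 9/2 + 865.385ms (3/2)

note 3 onset = 3b = 1730.769ms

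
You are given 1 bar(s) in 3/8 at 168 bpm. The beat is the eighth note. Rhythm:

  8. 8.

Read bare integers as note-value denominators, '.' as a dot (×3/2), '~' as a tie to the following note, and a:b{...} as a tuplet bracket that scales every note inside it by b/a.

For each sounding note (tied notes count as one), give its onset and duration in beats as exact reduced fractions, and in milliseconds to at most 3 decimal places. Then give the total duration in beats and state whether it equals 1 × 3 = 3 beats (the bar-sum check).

1) 0.0ms=0b +535.714ms=3/2b
2) 535.714ms=3/2b +535.714ms=3/2b
Σ=3b of 3 (168bpm 3/8) — PASS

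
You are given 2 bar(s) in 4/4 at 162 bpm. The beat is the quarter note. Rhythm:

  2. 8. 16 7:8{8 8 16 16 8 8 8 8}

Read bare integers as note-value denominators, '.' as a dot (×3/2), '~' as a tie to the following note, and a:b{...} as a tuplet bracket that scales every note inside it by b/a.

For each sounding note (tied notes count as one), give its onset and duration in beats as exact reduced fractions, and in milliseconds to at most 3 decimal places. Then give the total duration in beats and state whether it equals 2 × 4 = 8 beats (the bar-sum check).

1) 0.0ms=0b +1111.111ms=3b
2) 1111.111ms=3b +277.778ms=3/4b
3) 1388.889ms=15/4b +92.593ms=1/4b
4) 1481.481ms=4b +211.64ms=4/7b
5) 1693.122ms=32/7b +211.64ms=4/7b
6) 1904.762ms=36/7b +105.82ms=2/7b
7) 2010.582ms=38/7b +105.82ms=2/7b
8) 2116.402ms=40/7b +211.64ms=4/7b
9) 2328.042ms=44/7b +211.64ms=4/7b
10) 2539.683ms=48/7b +211.64ms=4/7b
11) 2751.323ms=52/7b +211.64ms=4/7b
Σ=8b of 8 (162bpm 4/4) — PASS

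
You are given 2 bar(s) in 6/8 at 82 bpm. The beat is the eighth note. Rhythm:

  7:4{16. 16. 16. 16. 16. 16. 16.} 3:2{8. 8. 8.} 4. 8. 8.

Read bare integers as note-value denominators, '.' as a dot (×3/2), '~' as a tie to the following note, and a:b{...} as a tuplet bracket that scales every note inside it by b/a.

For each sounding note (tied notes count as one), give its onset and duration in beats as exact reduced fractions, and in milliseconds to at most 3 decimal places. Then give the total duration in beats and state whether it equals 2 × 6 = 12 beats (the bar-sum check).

1) 0.0ms=0b +313.589ms=3/7b
2) 313.589ms=3/7b +313.589ms=3/7b
3) 627.178ms=6/7b +313.589ms=3/7b
4) 940.767ms=9/7b +313.589ms=3/7b
5) 1254.355ms=12/7b +313.589ms=3/7b
6) 1567.944ms=15/7b +313.589ms=3/7b
7) 1881.533ms=18/7b +313.589ms=3/7b
8) 2195.122ms=3b +731.707ms=1b
9) 2926.829ms=4b +731.707ms=1b
10) 3658.537ms=5b +731.707ms=1b
11) 4390.244ms=6b +2195.122ms=3b
12) 6585.366ms=9b +1097.561ms=3/2b
13) 7682.927ms=21/2b +1097.561ms=3/2b
Σ=12b of 12 (82bpm 6/8) — PASS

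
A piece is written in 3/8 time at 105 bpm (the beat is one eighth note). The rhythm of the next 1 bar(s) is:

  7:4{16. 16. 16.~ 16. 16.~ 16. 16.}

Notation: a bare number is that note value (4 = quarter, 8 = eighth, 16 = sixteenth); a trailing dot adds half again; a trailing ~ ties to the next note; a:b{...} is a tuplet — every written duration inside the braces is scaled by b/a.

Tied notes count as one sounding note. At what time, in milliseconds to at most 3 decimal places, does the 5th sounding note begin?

note 5 onset = 18/7b = 1469.388ms

1. 0.0ms @ 0 + 244.898ms (3/7)
2. 244.898ms @ 3/7 + 244.898ms (3/7)
3. 489.796ms @ 6/7 + 489.796ms (6/7)
4. 979.592ms @ 12/7 + 489.796ms (6/7)
5. 1469.388ms @ 18/7 + 244.898ms (3/7)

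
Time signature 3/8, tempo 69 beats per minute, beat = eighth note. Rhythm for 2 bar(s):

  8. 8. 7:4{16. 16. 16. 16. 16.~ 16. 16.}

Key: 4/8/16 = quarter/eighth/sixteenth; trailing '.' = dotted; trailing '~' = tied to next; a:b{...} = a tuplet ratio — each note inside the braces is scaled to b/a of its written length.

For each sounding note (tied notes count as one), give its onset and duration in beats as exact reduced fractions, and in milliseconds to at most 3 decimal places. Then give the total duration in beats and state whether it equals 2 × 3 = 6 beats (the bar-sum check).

1) 0.0ms=0b +1304.348ms=3/2b
2) 1304.348ms=3/2b +1304.348ms=3/2b
3) 2608.696ms=3b +372.671ms=3/7b
4) 2981.366ms=24/7b +372.671ms=3/7b
5) 3354.037ms=27/7b +372.671ms=3/7b
6) 3726.708ms=30/7b +372.671ms=3/7b
7) 4099.379ms=33/7b +745.342ms=6/7b
8) 4844.72ms=39/7b +372.671ms=3/7b
Σ=6b of 6 (69bpm 3/8) — PASS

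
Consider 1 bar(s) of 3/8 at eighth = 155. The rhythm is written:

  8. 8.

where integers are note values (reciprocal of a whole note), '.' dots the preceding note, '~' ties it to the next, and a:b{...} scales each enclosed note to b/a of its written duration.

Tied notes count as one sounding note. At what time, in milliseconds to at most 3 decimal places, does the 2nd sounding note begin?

1. 0.0ms @ 0 + 580.645ms (3/2)
2. 580.645ms @ 3/2 + 580.645ms (3/2)

note 2 onset = 3/2b = 580.645ms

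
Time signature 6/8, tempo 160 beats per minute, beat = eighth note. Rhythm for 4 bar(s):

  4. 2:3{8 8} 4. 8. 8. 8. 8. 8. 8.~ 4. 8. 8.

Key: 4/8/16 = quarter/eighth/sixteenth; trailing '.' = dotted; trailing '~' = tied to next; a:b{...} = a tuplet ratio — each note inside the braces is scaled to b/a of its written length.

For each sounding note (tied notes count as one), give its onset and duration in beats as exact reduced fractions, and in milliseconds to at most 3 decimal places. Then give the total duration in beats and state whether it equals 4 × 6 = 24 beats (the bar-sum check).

1) 0.0ms=0b +1125.0ms=3b
2) 1125.0ms=3b +562.5ms=3/2b
3) 1687.5ms=9/2b +562.5ms=3/2b
4) 2250.0ms=6b +1125.0ms=3b
5) 3375.0ms=9b +562.5ms=3/2b
6) 3937.5ms=21/2b +562.5ms=3/2b
7) 4500.0ms=12b +562.5ms=3/2b
8) 5062.5ms=27/2b +562.5ms=3/2b
9) 5625.0ms=15b +562.5ms=3/2b
10) 6187.5ms=33/2b +1687.5ms=9/2b
11) 7875.0ms=21b +562.5ms=3/2b
12) 8437.5ms=45/2b +562.5ms=3/2b
Σ=24b of 24 (160bpm 6/8) — PASS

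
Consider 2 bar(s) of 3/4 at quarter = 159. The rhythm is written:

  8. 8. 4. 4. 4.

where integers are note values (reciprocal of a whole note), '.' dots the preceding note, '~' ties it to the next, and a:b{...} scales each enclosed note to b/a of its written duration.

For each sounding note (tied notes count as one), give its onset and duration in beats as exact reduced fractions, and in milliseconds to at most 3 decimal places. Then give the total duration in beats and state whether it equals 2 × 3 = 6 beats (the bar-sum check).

1) 0.0ms=0b +283.019ms=3/4b
2) 283.019ms=3/4b +283.019ms=3/4b
3) 566.038ms=3/2b +566.038ms=3/2b
4) 1132.075ms=3b +566.038ms=3/2b
5) 1698.113ms=9/2b +566.038ms=3/2b
Σ=6b of 6 (159bpm 3/4) — PASS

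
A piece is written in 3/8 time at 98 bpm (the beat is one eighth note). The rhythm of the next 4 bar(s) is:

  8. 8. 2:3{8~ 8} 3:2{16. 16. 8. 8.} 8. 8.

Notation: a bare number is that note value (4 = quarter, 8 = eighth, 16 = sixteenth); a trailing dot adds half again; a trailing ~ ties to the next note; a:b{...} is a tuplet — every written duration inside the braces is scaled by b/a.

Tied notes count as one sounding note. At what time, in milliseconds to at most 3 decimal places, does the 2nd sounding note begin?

1. 0.0ms @ 0 + 918.367ms (3/2)
2. 918.367ms @ 3/2 + 918.367ms (3/2)
3. 1836.735ms @ 3 + 1836.735ms (3)
4. 3673.469ms @ 6 + 306.122ms (1/2)
5. 3979.592ms @ 13/2 + 306.122ms (1/2)
6. 4285.714ms @ 7 + 612.245ms (1)
7. 4897.959ms @ 8 + 612.245ms (1)
8. 5510.204ms @ 9 + 918.367ms (3/2)
9. 6428.571ms @ 21/2 + 918.367ms (3/2)

note 2 onset = 3/2b = 918.367ms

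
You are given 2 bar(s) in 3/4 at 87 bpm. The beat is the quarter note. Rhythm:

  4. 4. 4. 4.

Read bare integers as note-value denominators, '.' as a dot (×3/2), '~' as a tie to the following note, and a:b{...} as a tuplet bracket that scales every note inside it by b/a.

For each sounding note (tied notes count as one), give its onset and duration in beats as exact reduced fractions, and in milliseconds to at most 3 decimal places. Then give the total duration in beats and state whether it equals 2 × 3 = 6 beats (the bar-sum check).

1) 0.0ms=0b +1034.483ms=3/2b
2) 1034.483ms=3/2b +1034.483ms=3/2b
3) 2068.966ms=3b +1034.483ms=3/2b
4) 3103.448ms=9/2b +1034.483ms=3/2b
Σ=6b of 6 (87bpm 3/4) — PASS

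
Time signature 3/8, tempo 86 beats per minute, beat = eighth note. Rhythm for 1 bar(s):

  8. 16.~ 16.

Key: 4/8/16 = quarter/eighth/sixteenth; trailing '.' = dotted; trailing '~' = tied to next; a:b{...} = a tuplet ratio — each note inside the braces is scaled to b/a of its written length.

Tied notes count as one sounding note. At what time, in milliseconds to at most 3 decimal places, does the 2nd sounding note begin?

1. 0.0ms @ 0 + 1046.512ms (3/2)
2. 1046.512ms @ 3/2 + 1046.512ms (3/2)

note 2 onset = 3/2b = 1046.512ms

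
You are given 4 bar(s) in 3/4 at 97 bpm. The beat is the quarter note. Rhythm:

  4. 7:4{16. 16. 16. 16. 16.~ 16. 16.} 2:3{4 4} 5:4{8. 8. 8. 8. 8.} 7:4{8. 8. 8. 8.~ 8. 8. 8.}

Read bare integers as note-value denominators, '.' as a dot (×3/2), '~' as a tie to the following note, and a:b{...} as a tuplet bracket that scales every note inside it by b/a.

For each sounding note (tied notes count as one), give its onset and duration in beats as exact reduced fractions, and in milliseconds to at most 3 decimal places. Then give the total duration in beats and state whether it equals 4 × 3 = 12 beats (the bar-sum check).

1) 0.0ms=0b +927.835ms=3/2b
2) 927.835ms=3/2b +132.548ms=3/14b
3) 1060.383ms=12/7b +132.548ms=3/14b
4) 1192.931ms=27/14b +132.548ms=3/14b
5) 1325.479ms=15/7b +132.548ms=3/14b
6) 1458.027ms=33/14b +265.096ms=3/7b
7) 1723.122ms=39/14b +132.548ms=3/14b
8) 1855.67ms=3b +927.835ms=3/2b
9) 2783.505ms=9/2b +927.835ms=3/2b
10) 3711.34ms=6b +371.134ms=3/5b
11) 4082.474ms=33/5b +371.134ms=3/5b
12) 4453.608ms=36/5b +371.134ms=3/5b
13) 4824.742ms=39/5b +371.134ms=3/5b
14) 5195.876ms=42/5b +371.134ms=3/5b
15) 5567.01ms=9b +265.096ms=3/7b
16) 5832.106ms=66/7b +265.096ms=3/7b
17) 6097.202ms=69/7b +265.096ms=3/7b
18) 6362.297ms=72/7b +530.191ms=6/7b
19) 6892.489ms=78/7b +265.096ms=3/7b
20) 7157.585ms=81/7b +265.096ms=3/7b
Σ=12b of 12 (97bpm 3/4) — PASS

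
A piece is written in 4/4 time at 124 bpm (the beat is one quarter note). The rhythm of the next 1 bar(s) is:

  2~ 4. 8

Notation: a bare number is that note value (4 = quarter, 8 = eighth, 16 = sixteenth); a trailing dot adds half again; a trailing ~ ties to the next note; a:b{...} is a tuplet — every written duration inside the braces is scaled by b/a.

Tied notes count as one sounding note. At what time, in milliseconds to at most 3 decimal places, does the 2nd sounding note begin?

1. 0.0ms @ 0 + 1693.548ms (7/2)
2. 1693.548ms @ 7/2 + 241.935ms (1/2)

note 2 onset = 7/2b = 1693.548ms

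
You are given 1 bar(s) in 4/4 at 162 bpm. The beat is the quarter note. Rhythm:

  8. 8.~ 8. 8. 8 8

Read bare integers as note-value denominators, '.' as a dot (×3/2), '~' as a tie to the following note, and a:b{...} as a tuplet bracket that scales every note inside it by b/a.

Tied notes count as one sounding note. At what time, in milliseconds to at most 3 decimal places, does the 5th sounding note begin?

note 5 onset = 7/2b = 1296.296ms

1. 0.0ms @ 0 + 277.778ms (3/4)
2. 277.778ms @ 3/4 + 555.556ms (3/2)
3. 833.333ms @ 9/4 + 277.778ms (3/4)
4. 1111.111ms @ 3 + 185.185ms (1/2)
5. 1296.296ms @ 7/2 + 185.185ms (1/2)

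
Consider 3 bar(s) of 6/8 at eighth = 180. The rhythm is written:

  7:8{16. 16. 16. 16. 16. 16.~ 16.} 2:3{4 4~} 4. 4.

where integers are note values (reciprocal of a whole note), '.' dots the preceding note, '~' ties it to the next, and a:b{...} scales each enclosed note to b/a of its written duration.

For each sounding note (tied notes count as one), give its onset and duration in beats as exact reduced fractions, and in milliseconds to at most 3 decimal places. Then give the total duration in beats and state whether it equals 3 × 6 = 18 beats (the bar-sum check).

1) 0.0ms=0b +285.714ms=6/7b
2) 285.714ms=6/7b +285.714ms=6/7b
3) 571.429ms=12/7b +285.714ms=6/7b
4) 857.143ms=18/7b +285.714ms=6/7b
5) 1142.857ms=24/7b +285.714ms=6/7b
6) 1428.571ms=30/7b +571.429ms=12/7b
7) 2000.0ms=6b +1000.0ms=3b
8) 3000.0ms=9b +2000.0ms=6b
9) 5000.0ms=15b +1000.0ms=3b
Σ=18b of 18 (180bpm 6/8) — PASS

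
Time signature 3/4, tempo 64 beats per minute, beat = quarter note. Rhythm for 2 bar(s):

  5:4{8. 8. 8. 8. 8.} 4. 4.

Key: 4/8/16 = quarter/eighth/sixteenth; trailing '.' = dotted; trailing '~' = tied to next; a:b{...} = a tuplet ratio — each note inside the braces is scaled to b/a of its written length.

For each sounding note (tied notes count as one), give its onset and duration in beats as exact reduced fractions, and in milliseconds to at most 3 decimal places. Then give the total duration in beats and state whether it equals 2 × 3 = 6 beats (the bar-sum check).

1) 0.0ms=0b +562.5ms=3/5b
2) 562.5ms=3/5b +562.5ms=3/5b
3) 1125.0ms=6/5b +562.5ms=3/5b
4) 1687.5ms=9/5b +562.5ms=3/5b
5) 2250.0ms=12/5b +562.5ms=3/5b
6) 2812.5ms=3b +1406.25ms=3/2b
7) 4218.75ms=9/2b +1406.25ms=3/2b
Σ=6b of 6 (64bpm 3/4) — PASS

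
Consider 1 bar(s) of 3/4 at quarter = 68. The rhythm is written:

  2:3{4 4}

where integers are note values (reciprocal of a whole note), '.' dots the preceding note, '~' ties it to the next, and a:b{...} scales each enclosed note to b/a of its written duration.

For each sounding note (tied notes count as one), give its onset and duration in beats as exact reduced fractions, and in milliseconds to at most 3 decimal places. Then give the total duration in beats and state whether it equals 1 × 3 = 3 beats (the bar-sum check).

1) 0.0ms=0b +1323.529ms=3/2b
2) 1323.529ms=3/2b +1323.529ms=3/2b
Σ=3b of 3 (68bpm 3/4) — PASS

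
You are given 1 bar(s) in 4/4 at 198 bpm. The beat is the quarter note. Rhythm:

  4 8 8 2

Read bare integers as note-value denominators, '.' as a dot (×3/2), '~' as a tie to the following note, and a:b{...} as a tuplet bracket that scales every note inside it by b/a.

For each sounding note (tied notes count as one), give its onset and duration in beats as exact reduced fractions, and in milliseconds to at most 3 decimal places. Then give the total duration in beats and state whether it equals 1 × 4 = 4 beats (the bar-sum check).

1) 0.0ms=0b +303.03ms=1b
2) 303.03ms=1b +151.515ms=1/2b
3) 454.545ms=3/2b +151.515ms=1/2b
4) 606.061ms=2b +606.061ms=2b
Σ=4b of 4 (198bpm 4/4) — PASS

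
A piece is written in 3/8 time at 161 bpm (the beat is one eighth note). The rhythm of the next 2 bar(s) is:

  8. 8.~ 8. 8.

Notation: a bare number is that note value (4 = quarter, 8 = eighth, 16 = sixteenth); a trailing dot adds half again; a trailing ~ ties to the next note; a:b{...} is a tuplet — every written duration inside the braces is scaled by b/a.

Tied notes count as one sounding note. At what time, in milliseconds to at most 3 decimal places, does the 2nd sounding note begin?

1. 0.0ms @ 0 + 559.006ms (3/2)
2. 559.006ms @ 3/2 + 1118.012ms (3)
3. 1677.019ms @ 9/2 + 559.006ms (3/2)

note 2 onset = 3/2b = 559.006ms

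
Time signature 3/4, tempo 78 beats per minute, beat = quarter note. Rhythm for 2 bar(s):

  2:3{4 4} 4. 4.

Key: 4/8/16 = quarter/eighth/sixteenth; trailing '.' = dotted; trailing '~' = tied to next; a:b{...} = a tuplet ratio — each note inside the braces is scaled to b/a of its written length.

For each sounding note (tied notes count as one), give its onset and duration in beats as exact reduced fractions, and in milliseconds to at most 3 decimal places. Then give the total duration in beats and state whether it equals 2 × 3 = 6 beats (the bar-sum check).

1) 0.0ms=0b +1153.846ms=3/2b
2) 1153.846ms=3/2b +1153.846ms=3/2b
3) 2307.692ms=3b +1153.846ms=3/2b
4) 3461.538ms=9/2b +1153.846ms=3/2b
Σ=6b of 6 (78bpm 3/4) — PASS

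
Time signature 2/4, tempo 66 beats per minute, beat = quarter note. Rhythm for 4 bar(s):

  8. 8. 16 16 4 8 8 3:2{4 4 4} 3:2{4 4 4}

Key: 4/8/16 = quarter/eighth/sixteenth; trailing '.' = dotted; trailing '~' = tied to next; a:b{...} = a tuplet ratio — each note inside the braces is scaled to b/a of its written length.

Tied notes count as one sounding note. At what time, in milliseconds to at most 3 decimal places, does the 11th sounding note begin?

1. 0.0ms @ 0 + 681.818ms (3/4)
2. 681.818ms @ 3/4 + 681.818ms (3/4)
3. 1363.636ms @ 3/2 + 227.273ms (1/4)
4. 1590.909ms @ 7/4 + 227.273ms (1/4)
5. 1818.182ms @ 2 + 909.091ms (1)
6. 2727.273ms @ 3 + 454.545ms (1/2)
7. 3181.818ms @ 7/2 + 454.545ms (1/2)
8. 3636.364ms @ 4 + 606.061ms (2/3)
9. 4242.424ms @ 14/3 + 606.061ms (2/3)
10. 4848.485ms @ 16/3 + 606.061ms (2/3)
11. 5454.545ms @ 6 + 606.061ms (2/3)
12. 6060.606ms @ 20/3 + 606.061ms (2/3)
13. 6666.667ms @ 22/3 + 606.061ms (2/3)

note 11 onset = 6b = 5454.545ms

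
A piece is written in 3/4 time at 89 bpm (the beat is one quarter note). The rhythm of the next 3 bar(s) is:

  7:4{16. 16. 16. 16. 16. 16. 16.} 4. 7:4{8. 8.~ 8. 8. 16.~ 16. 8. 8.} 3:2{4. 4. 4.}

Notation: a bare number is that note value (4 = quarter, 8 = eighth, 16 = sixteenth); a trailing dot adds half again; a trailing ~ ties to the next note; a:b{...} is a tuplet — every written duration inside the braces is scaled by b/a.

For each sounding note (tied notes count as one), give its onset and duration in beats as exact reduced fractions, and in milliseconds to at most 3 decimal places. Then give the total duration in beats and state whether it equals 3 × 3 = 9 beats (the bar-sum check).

1) 0.0ms=0b +144.462ms=3/14b
2) 144.462ms=3/14b +144.462ms=3/14b
3) 288.925ms=3/7b +144.462ms=3/14b
4) 433.387ms=9/14b +144.462ms=3/14b
5) 577.849ms=6/7b +144.462ms=3/14b
6) 722.311ms=15/14b +144.462ms=3/14b
7) 866.774ms=9/7b +144.462ms=3/14b
8) 1011.236ms=3/2b +1011.236ms=3/2b
9) 2022.472ms=3b +288.925ms=3/7b
10) 2311.396ms=24/7b +577.849ms=6/7b
11) 2889.246ms=30/7b +288.925ms=3/7b
12) 3178.17ms=33/7b +288.925ms=3/7b
13) 3467.095ms=36/7b +288.925ms=3/7b
14) 3756.019ms=39/7b +288.925ms=3/7b
15) 4044.944ms=6b +674.157ms=1b
16) 4719.101ms=7b +674.157ms=1b
17) 5393.258ms=8b +674.157ms=1b
Σ=9b of 9 (89bpm 3/4) — PASS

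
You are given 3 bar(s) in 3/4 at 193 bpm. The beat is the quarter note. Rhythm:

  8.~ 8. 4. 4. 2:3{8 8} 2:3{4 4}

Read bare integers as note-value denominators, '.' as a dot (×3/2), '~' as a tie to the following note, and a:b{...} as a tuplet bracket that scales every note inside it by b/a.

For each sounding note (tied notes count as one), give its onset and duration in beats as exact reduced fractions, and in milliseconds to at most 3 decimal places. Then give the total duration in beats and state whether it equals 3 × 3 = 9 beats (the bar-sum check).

1) 0.0ms=0b +466.321ms=3/2b
2) 466.321ms=3/2b +466.321ms=3/2b
3) 932.642ms=3b +466.321ms=3/2b
4) 1398.964ms=9/2b +233.161ms=3/4b
5) 1632.124ms=21/4b +233.161ms=3/4b
6) 1865.285ms=6b +466.321ms=3/2b
7) 2331.606ms=15/2b +466.321ms=3/2b
Σ=9b of 9 (193bpm 3/4) — PASS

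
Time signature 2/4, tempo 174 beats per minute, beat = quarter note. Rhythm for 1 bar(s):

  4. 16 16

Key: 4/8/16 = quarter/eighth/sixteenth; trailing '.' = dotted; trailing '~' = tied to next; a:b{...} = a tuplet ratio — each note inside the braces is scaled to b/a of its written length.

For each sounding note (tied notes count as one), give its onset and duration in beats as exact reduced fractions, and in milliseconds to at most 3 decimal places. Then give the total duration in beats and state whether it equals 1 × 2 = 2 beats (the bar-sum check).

1) 0.0ms=0b +517.241ms=3/2b
2) 517.241ms=3/2b +86.207ms=1/4b
3) 603.448ms=7/4b +86.207ms=1/4b
Σ=2b of 2 (174bpm 2/4) — PASS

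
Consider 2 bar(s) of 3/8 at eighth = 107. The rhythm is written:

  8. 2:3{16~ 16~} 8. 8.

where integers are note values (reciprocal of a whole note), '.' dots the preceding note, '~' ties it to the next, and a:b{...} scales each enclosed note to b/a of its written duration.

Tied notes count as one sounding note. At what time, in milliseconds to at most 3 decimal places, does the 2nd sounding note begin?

note 2 onset = 3/2b = 841.121ms

1. 0.0ms @ 0 + 841.121ms (3/2)
2. 841.121ms @ 3/2 + 1682.243ms (3)
3. 2523.364ms @ 9/2 + 841.121ms (3/2)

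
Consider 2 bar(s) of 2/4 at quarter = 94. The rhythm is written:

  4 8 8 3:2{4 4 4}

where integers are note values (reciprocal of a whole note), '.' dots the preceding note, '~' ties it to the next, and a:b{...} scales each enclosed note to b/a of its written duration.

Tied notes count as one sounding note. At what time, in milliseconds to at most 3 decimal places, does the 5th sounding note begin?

1. 0.0ms @ 0 + 638.298ms (1)
2. 638.298ms @ 1 + 319.149ms (1/2)
3. 957.447ms @ 3/2 + 319.149ms (1/2)
4. 1276.596ms @ 2 + 425.532ms (2/3)
5. 1702.128ms @ 8/3 + 425.532ms (2/3)
6. 2127.66ms @ 10/3 + 425.532ms (2/3)

note 5 onset = 8/3b = 1702.128ms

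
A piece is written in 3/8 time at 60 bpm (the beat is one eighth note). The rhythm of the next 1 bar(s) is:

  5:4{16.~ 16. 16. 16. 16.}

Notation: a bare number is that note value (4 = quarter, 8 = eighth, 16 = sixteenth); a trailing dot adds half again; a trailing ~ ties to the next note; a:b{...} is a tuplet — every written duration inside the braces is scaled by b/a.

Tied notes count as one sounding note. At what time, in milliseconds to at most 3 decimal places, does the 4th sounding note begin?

1. 0.0ms @ 0 + 1200.0ms (6/5)
2. 1200.0ms @ 6/5 + 600.0ms (3/5)
3. 1800.0ms @ 9/5 + 600.0ms (3/5)
4. 2400.0ms @ 12/5 + 600.0ms (3/5)

note 4 onset = 12/5b = 2400.0ms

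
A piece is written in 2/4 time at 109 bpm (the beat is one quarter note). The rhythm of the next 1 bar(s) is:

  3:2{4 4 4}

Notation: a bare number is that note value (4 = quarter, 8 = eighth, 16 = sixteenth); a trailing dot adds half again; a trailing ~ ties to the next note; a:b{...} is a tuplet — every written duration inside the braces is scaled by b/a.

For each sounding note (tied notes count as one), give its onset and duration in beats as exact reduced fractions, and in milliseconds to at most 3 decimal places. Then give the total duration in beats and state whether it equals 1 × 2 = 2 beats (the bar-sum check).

1) 0.0ms=0b +366.972ms=2/3b
2) 366.972ms=2/3b +366.972ms=2/3b
3) 733.945ms=4/3b +366.972ms=2/3b
Σ=2b of 2 (109bpm 2/4) — PASS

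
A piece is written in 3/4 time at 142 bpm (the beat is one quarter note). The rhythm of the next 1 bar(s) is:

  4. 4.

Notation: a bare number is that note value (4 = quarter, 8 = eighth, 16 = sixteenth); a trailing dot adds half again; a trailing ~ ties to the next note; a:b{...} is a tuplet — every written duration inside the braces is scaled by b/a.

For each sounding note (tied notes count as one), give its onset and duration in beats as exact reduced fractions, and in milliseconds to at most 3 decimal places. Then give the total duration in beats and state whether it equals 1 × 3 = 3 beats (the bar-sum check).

1) 0.0ms=0b +633.803ms=3/2b
2) 633.803ms=3/2b +633.803ms=3/2b
Σ=3b of 3 (142bpm 3/4) — PASS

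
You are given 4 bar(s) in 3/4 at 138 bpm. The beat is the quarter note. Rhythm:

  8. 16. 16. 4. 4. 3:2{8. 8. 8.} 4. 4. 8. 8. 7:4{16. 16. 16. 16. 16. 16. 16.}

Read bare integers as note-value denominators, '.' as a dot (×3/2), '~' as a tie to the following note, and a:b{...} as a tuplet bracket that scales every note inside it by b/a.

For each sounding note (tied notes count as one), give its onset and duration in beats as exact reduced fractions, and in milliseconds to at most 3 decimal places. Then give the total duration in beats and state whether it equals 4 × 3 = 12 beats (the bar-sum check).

1) 0.0ms=0b +326.087ms=3/4b
2) 326.087ms=3/4b +163.043ms=3/8b
3) 489.13ms=9/8b +163.043ms=3/8b
4) 652.174ms=3/2b +652.174ms=3/2b
5) 1304.348ms=3b +652.174ms=3/2b
6) 1956.522ms=9/2b +217.391ms=1/2b
7) 2173.913ms=5b +217.391ms=1/2b
8) 2391.304ms=11/2b +217.391ms=1/2b
9) 2608.696ms=6b +652.174ms=3/2b
10) 3260.87ms=15/2b +652.174ms=3/2b
11) 3913.043ms=9b +326.087ms=3/4b
12) 4239.13ms=39/4b +326.087ms=3/4b
13) 4565.217ms=21/2b +93.168ms=3/14b
14) 4658.385ms=75/7b +93.168ms=3/14b
15) 4751.553ms=153/14b +93.168ms=3/14b
16) 4844.72ms=78/7b +93.168ms=3/14b
17) 4937.888ms=159/14b +93.168ms=3/14b
18) 5031.056ms=81/7b +93.168ms=3/14b
19) 5124.224ms=165/14b +93.168ms=3/14b
Σ=12b of 12 (138bpm 3/4) — PASS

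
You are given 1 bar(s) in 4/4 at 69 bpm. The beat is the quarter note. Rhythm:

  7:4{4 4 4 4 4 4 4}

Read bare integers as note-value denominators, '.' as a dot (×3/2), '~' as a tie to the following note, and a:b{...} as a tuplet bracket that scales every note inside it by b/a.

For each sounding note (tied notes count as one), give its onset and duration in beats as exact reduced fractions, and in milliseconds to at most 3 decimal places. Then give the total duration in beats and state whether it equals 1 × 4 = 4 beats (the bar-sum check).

1) 0.0ms=0b +496.894ms=4/7b
2) 496.894ms=4/7b +496.894ms=4/7b
3) 993.789ms=8/7b +496.894ms=4/7b
4) 1490.683ms=12/7b +496.894ms=4/7b
5) 1987.578ms=16/7b +496.894ms=4/7b
6) 2484.472ms=20/7b +496.894ms=4/7b
7) 2981.366ms=24/7b +496.894ms=4/7b
Σ=4b of 4 (69bpm 4/4) — PASS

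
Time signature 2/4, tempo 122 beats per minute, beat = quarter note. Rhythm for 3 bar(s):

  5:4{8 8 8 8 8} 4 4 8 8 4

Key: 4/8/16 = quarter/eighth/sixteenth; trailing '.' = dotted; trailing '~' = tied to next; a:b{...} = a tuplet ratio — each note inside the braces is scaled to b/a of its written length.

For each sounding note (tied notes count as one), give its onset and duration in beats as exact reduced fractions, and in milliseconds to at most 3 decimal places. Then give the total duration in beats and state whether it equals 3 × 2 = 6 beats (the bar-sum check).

1) 0.0ms=0b +196.721ms=2/5b
2) 196.721ms=2/5b +196.721ms=2/5b
3) 393.443ms=4/5b +196.721ms=2/5b
4) 590.164ms=6/5b +196.721ms=2/5b
5) 786.885ms=8/5b +196.721ms=2/5b
6) 983.607ms=2b +491.803ms=1b
7) 1475.41ms=3b +491.803ms=1b
8) 1967.213ms=4b +245.902ms=1/2b
9) 2213.115ms=9/2b +245.902ms=1/2b
10) 2459.016ms=5b +491.803ms=1b
Σ=6b of 6 (122bpm 2/4) — PASS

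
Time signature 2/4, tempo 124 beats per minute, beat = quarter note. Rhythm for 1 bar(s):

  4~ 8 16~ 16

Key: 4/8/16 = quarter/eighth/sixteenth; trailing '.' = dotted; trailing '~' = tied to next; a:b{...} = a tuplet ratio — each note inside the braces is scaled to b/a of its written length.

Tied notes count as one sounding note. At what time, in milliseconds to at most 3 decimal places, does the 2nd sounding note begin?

1. 0.0ms @ 0 + 725.806ms (3/2)
2. 725.806ms @ 3/2 + 241.935ms (1/2)

note 2 onset = 3/2b = 725.806ms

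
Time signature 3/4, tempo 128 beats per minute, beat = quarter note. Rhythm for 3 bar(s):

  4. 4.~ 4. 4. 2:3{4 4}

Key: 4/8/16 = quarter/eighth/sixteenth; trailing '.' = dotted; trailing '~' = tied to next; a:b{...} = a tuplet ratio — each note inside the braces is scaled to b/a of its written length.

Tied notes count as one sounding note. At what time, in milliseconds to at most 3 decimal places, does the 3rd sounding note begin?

1. 0.0ms @ 0 + 703.125ms (3/2)
2. 703.125ms @ 3/2 + 1406.25ms (3)
3. 2109.375ms @ 9/2 + 703.125ms (3/2)
4. 2812.5ms @ 6 + 703.125ms (3/2)
5. 3515.625ms @ 15/2 + 703.125ms (3/2)

note 3 onset = 9/2b = 2109.375ms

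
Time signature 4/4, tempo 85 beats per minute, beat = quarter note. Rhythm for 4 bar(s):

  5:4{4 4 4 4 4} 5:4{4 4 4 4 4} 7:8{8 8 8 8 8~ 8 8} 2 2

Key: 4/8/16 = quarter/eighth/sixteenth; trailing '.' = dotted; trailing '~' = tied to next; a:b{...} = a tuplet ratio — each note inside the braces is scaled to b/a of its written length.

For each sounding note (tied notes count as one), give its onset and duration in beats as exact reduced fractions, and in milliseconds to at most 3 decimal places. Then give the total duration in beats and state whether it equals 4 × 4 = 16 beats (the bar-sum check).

1) 0.0ms=0b +564.706ms=4/5b
2) 564.706ms=4/5b +564.706ms=4/5b
3) 1129.412ms=8/5b +564.706ms=4/5b
4) 1694.118ms=12/5b +564.706ms=4/5b
5) 2258.824ms=16/5b +564.706ms=4/5b
6) 2823.529ms=4b +564.706ms=4/5b
7) 3388.235ms=24/5b +564.706ms=4/5b
8) 3952.941ms=28/5b +564.706ms=4/5b
9) 4517.647ms=32/5b +564.706ms=4/5b
10) 5082.353ms=36/5b +564.706ms=4/5b
11) 5647.059ms=8b +403.361ms=4/7b
12) 6050.42ms=60/7b +403.361ms=4/7b
13) 6453.782ms=64/7b +403.361ms=4/7b
14) 6857.143ms=68/7b +403.361ms=4/7b
15) 7260.504ms=72/7b +806.723ms=8/7b
16) 8067.227ms=80/7b +403.361ms=4/7b
17) 8470.588ms=12b +1411.765ms=2b
18) 9882.353ms=14b +1411.765ms=2b
Σ=16b of 16 (85bpm 4/4) — PASS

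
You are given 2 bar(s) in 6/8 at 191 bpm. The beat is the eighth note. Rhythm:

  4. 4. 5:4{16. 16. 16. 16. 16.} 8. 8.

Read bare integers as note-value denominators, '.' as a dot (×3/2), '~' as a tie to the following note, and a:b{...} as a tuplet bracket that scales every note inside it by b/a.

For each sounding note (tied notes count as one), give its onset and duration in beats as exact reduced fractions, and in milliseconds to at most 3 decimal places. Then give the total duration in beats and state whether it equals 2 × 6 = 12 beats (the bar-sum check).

1) 0.0ms=0b +942.408ms=3b
2) 942.408ms=3b +942.408ms=3b
3) 1884.817ms=6b +188.482ms=3/5b
4) 2073.298ms=33/5b +188.482ms=3/5b
5) 2261.78ms=36/5b +188.482ms=3/5b
6) 2450.262ms=39/5b +188.482ms=3/5b
7) 2638.743ms=42/5b +188.482ms=3/5b
8) 2827.225ms=9b +471.204ms=3/2b
9) 3298.429ms=21/2b +471.204ms=3/2b
Σ=12b of 12 (191bpm 6/8) — PASS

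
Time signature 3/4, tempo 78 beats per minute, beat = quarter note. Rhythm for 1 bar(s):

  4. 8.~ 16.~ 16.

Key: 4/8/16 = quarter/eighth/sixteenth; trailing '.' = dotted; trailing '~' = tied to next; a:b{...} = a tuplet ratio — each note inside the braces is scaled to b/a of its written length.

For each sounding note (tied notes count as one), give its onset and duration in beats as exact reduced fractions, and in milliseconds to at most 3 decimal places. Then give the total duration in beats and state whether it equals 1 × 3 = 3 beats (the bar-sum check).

1) 0.0ms=0b +1153.846ms=3/2b
2) 1153.846ms=3/2b +1153.846ms=3/2b
Σ=3b of 3 (78bpm 3/4) — PASS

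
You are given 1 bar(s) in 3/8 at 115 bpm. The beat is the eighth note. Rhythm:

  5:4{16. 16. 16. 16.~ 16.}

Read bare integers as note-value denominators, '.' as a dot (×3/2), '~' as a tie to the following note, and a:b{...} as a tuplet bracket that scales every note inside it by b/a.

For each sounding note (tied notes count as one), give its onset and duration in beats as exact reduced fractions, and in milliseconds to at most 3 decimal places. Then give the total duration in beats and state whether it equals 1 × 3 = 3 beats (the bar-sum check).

1) 0.0ms=0b +313.043ms=3/5b
2) 313.043ms=3/5b +313.043ms=3/5b
3) 626.087ms=6/5b +313.043ms=3/5b
4) 939.13ms=9/5b +626.087ms=6/5b
Σ=3b of 3 (115bpm 3/8) — PASS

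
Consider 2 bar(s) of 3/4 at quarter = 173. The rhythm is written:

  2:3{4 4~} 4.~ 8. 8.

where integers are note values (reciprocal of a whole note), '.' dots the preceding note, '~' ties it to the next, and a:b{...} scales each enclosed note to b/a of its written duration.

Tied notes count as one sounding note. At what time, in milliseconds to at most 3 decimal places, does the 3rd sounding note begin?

1. 0.0ms @ 0 + 520.231ms (3/2)
2. 520.231ms @ 3/2 + 1300.578ms (15/4)
3. 1820.809ms @ 21/4 + 260.116ms (3/4)

note 3 onset = 21/4b = 1820.809ms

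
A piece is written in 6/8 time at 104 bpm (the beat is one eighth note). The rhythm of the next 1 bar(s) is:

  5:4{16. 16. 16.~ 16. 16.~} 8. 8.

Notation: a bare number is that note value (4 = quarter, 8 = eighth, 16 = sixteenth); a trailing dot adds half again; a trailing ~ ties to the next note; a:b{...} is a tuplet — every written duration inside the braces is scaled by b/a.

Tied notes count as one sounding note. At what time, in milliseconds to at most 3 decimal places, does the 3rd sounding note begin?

1. 0.0ms @ 0 + 346.154ms (3/5)
2. 346.154ms @ 3/5 + 346.154ms (3/5)
3. 692.308ms @ 6/5 + 692.308ms (6/5)
4. 1384.615ms @ 12/5 + 1211.538ms (21/10)
5. 2596.154ms @ 9/2 + 865.385ms (3/2)

note 3 onset = 6/5b = 692.308ms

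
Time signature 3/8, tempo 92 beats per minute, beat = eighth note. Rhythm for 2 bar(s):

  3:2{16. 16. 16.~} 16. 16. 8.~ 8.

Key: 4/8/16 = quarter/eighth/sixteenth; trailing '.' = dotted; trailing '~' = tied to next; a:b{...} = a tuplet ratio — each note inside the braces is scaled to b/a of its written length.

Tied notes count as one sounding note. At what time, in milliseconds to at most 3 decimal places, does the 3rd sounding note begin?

note 3 onset = 1b = 652.174ms

1. 0.0ms @ 0 + 326.087ms (1/2)
2. 326.087ms @ 1/2 + 326.087ms (1/2)
3. 652.174ms @ 1 + 815.217ms (5/4)
4. 1467.391ms @ 9/4 + 489.13ms (3/4)
5. 1956.522ms @ 3 + 1956.522ms (3)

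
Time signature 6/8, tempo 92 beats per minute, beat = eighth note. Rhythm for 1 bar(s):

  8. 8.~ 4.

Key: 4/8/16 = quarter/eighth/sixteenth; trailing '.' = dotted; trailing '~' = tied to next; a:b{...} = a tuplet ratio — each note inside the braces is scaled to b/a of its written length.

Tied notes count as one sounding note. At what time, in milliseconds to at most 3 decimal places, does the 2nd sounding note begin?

note 2 onset = 3/2b = 978.261ms

1. 0.0ms @ 0 + 978.261ms (3/2)
2. 978.261ms @ 3/2 + 2934.783ms (9/2)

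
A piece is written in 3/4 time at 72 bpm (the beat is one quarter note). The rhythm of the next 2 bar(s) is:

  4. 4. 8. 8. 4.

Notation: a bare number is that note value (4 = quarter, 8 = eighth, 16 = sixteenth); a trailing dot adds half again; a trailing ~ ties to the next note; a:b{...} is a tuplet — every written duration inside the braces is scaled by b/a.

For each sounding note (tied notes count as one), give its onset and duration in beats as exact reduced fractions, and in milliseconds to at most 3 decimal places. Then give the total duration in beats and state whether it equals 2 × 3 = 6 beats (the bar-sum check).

1) 0.0ms=0b +1250.0ms=3/2b
2) 1250.0ms=3/2b +1250.0ms=3/2b
3) 2500.0ms=3b +625.0ms=3/4b
4) 3125.0ms=15/4b +625.0ms=3/4b
5) 3750.0ms=9/2b +1250.0ms=3/2b
Σ=6b of 6 (72bpm 3/4) — PASS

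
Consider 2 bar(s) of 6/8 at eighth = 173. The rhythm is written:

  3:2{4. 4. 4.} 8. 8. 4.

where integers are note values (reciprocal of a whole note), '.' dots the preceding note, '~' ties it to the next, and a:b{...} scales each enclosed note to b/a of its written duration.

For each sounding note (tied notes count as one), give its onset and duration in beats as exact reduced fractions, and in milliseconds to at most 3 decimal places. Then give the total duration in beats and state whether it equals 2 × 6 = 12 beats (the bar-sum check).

1) 0.0ms=0b +693.642ms=2b
2) 693.642ms=2b +693.642ms=2b
3) 1387.283ms=4b +693.642ms=2b
4) 2080.925ms=6b +520.231ms=3/2b
5) 2601.156ms=15/2b +520.231ms=3/2b
6) 3121.387ms=9b +1040.462ms=3b
Σ=12b of 12 (173bpm 6/8) — PASS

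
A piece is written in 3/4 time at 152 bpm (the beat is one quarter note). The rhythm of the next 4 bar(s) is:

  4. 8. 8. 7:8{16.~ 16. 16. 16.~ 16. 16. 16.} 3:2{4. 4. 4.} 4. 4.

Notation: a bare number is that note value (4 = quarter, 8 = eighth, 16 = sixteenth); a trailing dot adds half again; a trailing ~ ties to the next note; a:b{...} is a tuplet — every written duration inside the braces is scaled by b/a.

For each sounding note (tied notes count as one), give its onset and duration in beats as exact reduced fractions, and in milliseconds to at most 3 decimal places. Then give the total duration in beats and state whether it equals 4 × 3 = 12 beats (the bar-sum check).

1) 0.0ms=0b +592.105ms=3/2b
2) 592.105ms=3/2b +296.053ms=3/4b
3) 888.158ms=9/4b +296.053ms=3/4b
4) 1184.211ms=3b +338.346ms=6/7b
5) 1522.556ms=27/7b +169.173ms=3/7b
6) 1691.729ms=30/7b +338.346ms=6/7b
7) 2030.075ms=36/7b +169.173ms=3/7b
8) 2199.248ms=39/7b +169.173ms=3/7b
9) 2368.421ms=6b +394.737ms=1b
10) 2763.158ms=7b +394.737ms=1b
11) 3157.895ms=8b +394.737ms=1b
12) 3552.632ms=9b +592.105ms=3/2b
13) 4144.737ms=21/2b +592.105ms=3/2b
Σ=12b of 12 (152bpm 3/4) — PASS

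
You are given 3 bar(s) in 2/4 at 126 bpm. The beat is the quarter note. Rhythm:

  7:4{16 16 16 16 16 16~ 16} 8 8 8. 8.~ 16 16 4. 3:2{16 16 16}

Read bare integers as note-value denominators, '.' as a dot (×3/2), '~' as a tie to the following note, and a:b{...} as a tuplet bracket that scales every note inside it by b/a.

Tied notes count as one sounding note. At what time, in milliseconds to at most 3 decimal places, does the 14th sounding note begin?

note 14 onset = 17/3b = 2698.413ms

1. 0.0ms @ 0 + 68.027ms (1/7)
2. 68.027ms @ 1/7 + 68.027ms (1/7)
3. 136.054ms @ 2/7 + 68.027ms (1/7)
4. 204.082ms @ 3/7 + 68.027ms (1/7)
5. 272.109ms @ 4/7 + 68.027ms (1/7)
6. 340.136ms @ 5/7 + 136.054ms (2/7)
7. 476.19ms @ 1 + 238.095ms (1/2)
8. 714.286ms @ 3/2 + 238.095ms (1/2)
9. 952.381ms @ 2 + 357.143ms (3/4)
10. 1309.524ms @ 11/4 + 476.19ms (1)
11. 1785.714ms @ 15/4 + 119.048ms (1/4)
12. 1904.762ms @ 4 + 714.286ms (3/2)
13. 2619.048ms @ 11/2 + 79.365ms (1/6)
14. 2698.413ms @ 17/3 + 79.365ms (1/6)
15. 2777.778ms @ 35/6 + 79.365ms (1/6)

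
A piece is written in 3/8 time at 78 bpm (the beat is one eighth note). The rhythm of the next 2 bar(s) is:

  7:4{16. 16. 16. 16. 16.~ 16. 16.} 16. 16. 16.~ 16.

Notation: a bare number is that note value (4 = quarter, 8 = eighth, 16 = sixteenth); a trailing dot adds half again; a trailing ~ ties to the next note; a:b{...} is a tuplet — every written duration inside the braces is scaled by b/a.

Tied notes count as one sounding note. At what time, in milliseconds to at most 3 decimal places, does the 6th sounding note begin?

1. 0.0ms @ 0 + 329.67ms (3/7)
2. 329.67ms @ 3/7 + 329.67ms (3/7)
3. 659.341ms @ 6/7 + 329.67ms (3/7)
4. 989.011ms @ 9/7 + 329.67ms (3/7)
5. 1318.681ms @ 12/7 + 659.341ms (6/7)
6. 1978.022ms @ 18/7 + 329.67ms (3/7)
7. 2307.692ms @ 3 + 576.923ms (3/4)
8. 2884.615ms @ 15/4 + 576.923ms (3/4)
9. 3461.538ms @ 9/2 + 1153.846ms (3/2)

note 6 onset = 18/7b = 1978.022ms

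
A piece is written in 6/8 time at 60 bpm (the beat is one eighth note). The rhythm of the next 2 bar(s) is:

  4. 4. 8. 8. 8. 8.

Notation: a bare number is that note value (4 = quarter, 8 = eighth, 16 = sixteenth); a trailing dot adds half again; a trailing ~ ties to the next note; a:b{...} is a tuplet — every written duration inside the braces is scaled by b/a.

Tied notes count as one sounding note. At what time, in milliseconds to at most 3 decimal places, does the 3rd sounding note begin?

1. 0.0ms @ 0 + 3000.0ms (3)
2. 3000.0ms @ 3 + 3000.0ms (3)
3. 6000.0ms @ 6 + 1500.0ms (3/2)
4. 7500.0ms @ 15/2 + 1500.0ms (3/2)
5. 9000.0ms @ 9 + 1500.0ms (3/2)
6. 10500.0ms @ 21/2 + 1500.0ms (3/2)

note 3 onset = 6b = 6000.0ms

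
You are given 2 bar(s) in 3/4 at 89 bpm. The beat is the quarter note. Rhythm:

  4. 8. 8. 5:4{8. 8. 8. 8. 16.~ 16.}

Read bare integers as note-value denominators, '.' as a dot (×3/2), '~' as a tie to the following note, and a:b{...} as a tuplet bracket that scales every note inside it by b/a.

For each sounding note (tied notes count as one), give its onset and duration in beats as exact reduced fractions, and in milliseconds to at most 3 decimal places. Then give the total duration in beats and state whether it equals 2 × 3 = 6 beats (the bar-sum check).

1) 0.0ms=0b +1011.236ms=3/2b
2) 1011.236ms=3/2b +505.618ms=3/4b
3) 1516.854ms=9/4b +505.618ms=3/4b
4) 2022.472ms=3b +404.494ms=3/5b
5) 2426.966ms=18/5b +404.494ms=3/5b
6) 2831.461ms=21/5b +404.494ms=3/5b
7) 3235.955ms=24/5b +404.494ms=3/5b
8) 3640.449ms=27/5b +404.494ms=3/5b
Σ=6b of 6 (89bpm 3/4) — PASS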